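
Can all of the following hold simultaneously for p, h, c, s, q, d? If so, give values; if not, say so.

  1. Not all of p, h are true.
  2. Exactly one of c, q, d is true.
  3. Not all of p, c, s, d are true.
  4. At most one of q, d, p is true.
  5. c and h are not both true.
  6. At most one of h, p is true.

p=F; h=T; c=F; s=T; q=F; d=T

  (1) {p, h}: 1/2 true — not all ✓
  (2) {c, q, d}: 1 true — exactly one ✓
  (3) {p, c, s, d}: 2/4 true — not all ✓
  (4) {q, d, p}: 1 true — at most one ✓
  (5) c=F, h=T — not both ✓
  (6) {h, p}: 1 true — at most one ✓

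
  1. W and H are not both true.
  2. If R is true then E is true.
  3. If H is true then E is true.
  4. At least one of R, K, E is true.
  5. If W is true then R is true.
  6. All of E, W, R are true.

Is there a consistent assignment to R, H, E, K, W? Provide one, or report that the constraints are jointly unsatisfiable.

R: True, H: False, E: True, K: True, W: True

  (1) W=T, H=F — not both ✓
  (2) R=T ⇒ E: T ✓
  (3) H=F ⇒ E: vacuous ✓
  (4) {R, K, E}: 3 true — at least one ✓
  (5) W=T ⇒ R: T ✓
  (6) {E, W, R}: all 3 true ✓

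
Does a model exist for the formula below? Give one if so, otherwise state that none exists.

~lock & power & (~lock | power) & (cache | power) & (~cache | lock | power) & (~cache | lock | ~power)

Unit clause (~lock) forces lock = False.
Unit clause (power) forces power = True.
In (~cache | lock | ~power) only ~cache is left, so cache = False.
All clauses satisfied.

lock: False, cache: False, power: True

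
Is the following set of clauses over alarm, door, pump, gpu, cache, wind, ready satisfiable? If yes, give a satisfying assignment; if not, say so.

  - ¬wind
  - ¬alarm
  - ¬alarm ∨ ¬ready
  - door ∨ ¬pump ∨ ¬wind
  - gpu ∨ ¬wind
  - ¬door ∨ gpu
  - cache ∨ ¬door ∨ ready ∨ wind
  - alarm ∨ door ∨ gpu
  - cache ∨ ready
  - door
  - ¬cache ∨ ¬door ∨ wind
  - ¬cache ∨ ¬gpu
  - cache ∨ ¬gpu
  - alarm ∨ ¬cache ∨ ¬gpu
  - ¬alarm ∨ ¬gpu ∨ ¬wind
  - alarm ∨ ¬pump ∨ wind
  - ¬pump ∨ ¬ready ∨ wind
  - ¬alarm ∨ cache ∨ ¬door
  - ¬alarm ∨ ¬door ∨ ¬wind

The formula is unsatisfiable.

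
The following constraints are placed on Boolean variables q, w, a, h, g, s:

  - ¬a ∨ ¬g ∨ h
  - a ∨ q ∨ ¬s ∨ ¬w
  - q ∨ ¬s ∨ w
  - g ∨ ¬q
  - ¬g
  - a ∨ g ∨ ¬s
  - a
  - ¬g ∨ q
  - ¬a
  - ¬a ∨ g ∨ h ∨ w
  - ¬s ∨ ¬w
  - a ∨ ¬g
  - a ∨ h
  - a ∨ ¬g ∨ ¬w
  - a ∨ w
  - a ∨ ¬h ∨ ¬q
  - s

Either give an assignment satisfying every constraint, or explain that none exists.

Case a = True:
  Clause (¬a) is falsified — contradiction.
Case a = False:
  Clause (a) is falsified — contradiction.
Both cases fail, so the formula is unsatisfiable.

No satisfying assignment exists.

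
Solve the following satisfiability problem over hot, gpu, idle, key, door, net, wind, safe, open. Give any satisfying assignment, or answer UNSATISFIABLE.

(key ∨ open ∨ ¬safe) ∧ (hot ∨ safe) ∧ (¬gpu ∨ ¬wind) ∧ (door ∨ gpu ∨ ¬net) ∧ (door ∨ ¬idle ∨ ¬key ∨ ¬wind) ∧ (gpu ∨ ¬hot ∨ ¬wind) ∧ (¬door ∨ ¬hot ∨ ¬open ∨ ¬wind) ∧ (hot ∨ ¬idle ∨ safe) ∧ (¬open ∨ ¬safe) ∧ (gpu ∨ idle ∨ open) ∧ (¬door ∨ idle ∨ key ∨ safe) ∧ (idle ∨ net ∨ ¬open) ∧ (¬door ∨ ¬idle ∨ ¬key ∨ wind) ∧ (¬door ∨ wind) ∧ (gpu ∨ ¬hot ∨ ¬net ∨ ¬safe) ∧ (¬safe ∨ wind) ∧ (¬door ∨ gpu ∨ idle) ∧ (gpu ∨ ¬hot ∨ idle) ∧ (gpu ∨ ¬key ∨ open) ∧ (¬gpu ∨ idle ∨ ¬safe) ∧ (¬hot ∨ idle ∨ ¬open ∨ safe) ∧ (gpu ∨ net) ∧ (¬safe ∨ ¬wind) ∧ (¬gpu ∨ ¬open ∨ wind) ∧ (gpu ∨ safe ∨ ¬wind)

hot=T, gpu=T, idle=T, key=F, door=F, net=F, wind=F, safe=F, open=F

Try hot = False:
  (hot ∨ safe) forces safe = True.
  (¬open ∨ ¬safe) forces open = False.
  (key ∨ open ∨ ¬safe) forces key = True.
  (¬safe ∨ wind) forces wind = True.
  clause (¬safe ∨ ¬wind) is falsified — backtrack.
So hot = True.
Set gpu = True.
  then (¬gpu ∨ ¬wind) forces wind = False.
  then (¬door ∨ wind) forces door = False.
  then (¬safe ∨ wind) forces safe = False.
  then (¬gpu ∨ ¬open ∨ wind) forces open = False.
Set idle = True.
Set key = False.
Set net = False.
All clauses satisfied.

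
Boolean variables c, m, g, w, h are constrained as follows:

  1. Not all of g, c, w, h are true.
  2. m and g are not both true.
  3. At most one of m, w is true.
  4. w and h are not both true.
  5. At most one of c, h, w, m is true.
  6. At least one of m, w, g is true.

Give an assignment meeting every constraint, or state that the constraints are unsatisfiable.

c = False, m = False, g = True, w = False, h = True

  (1) {g, c, w, h}: 2/4 true — not all ✓
  (2) m=F, g=T — not both ✓
  (3) {m, w}: 0 true — at most one ✓
  (4) w=F, h=T — not both ✓
  (5) {c, h, w, m}: 1 true — at most one ✓
  (6) {m, w, g}: 1 true — at least one ✓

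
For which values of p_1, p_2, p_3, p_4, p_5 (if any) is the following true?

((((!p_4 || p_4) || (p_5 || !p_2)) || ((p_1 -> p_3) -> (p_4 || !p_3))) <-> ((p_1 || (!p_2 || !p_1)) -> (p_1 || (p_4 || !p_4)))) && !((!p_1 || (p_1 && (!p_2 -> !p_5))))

p_1 = True, p_2 = False, p_3 = True, p_4 = False, p_5 = True

  (((!p_4 || p_4) || (p_5 || !p_2)) || ((p_1 -> p_3) -> (p_4 || !p_3))) <-> ((p_1 || (!p_2 || !p_1)) -> (p_1 || (p_4 || !p_4))) = True
    ((!p_4 || p_4) || (p_5 || !p_2)) || ((p_1 -> p_3) -> (p_4 || !p_3)) = True
      (!p_4 || p_4) || (p_5 || !p_2) = True
        !p_4 || p_4 = True
          !p_4 = True
        p_5 || !p_2 = True
          !p_2 = True
      (p_1 -> p_3) -> (p_4 || !p_3) = False
        p_1 -> p_3 = True
        p_4 || !p_3 = False
          !p_3 = False
    (p_1 || (!p_2 || !p_1)) -> (p_1 || (p_4 || !p_4)) = True
      p_1 || (!p_2 || !p_1) = True
        !p_2 || !p_1 = True
          !p_2 = True
          !p_1 = False
      p_1 || (p_4 || !p_4) = True
        p_4 || !p_4 = True
          !p_4 = True
  !((!p_1 || (p_1 && (!p_2 -> !p_5)))) = True
    !p_1 || (p_1 && (!p_2 -> !p_5)) = False
      !p_1 = False
      p_1 && (!p_2 -> !p_5) = False
        !p_2 -> !p_5 = False
          !p_2 = True
          !p_5 = False
Both conjuncts True, so the formula holds.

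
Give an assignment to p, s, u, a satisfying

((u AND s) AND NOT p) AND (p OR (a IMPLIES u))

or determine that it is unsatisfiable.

p = False, s = True, u = True, a = False

  (u AND s) AND NOT p = True
    u AND s = True
    NOT p = True
  p OR (a IMPLIES u) = True
    a IMPLIES u = True
Both conjuncts True, so the formula holds.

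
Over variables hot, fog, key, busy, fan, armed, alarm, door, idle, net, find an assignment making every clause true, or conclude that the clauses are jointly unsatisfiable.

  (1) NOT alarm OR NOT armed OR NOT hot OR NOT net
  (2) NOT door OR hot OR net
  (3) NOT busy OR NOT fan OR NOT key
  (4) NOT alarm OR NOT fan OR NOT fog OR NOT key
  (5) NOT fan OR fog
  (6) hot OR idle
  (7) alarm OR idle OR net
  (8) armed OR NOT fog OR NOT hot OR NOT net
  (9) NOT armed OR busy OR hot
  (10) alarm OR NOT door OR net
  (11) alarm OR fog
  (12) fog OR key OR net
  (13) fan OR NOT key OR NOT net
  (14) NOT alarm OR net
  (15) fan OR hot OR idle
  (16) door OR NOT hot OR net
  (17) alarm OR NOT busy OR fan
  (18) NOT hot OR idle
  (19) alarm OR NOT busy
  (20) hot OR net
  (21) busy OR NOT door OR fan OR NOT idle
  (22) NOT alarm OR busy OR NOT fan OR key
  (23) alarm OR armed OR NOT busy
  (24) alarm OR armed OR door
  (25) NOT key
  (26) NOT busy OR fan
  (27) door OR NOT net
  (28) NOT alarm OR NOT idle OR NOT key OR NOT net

Unit clause (NOT key) forces key = False.
Set hot = False.
  then (hot OR idle) forces idle = True.
  then (hot OR net) forces net = True.
  then (door OR NOT net) forces door = True.
Try fog = False:
  (NOT fan OR fog) forces fan = False.
  (alarm OR fog) forces alarm = True.
  (busy OR NOT door OR fan OR NOT idle) forces busy = True.
  clause (NOT busy OR fan) is falsified — backtrack.
So fog = True.
Set busy = False.
  then (NOT armed OR busy OR hot) forces armed = False.
  then (busy OR NOT door OR fan OR NOT idle) forces fan = True.
  then (NOT alarm OR busy OR NOT fan OR key) forces alarm = False.
All clauses satisfied.

hot = False, fog = True, key = False, busy = False, fan = True, armed = False, alarm = False, door = True, idle = True, net = True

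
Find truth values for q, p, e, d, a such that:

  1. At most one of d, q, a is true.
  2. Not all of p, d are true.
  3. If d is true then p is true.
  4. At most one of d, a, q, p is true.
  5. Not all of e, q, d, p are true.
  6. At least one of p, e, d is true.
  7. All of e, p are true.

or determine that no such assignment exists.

q = False; p = True; e = True; d = False; a = False

  (1) {d, q, a}: 0 true — at most one ✓
  (2) {p, d}: 1/2 true — not all ✓
  (3) d=F ⇒ p: vacuous ✓
  (4) {d, a, q, p}: 1 true — at most one ✓
  (5) {e, q, d, p}: 2/4 true — not all ✓
  (6) {p, e, d}: 2 true — at least one ✓
  (7) {e, p}: all 2 true ✓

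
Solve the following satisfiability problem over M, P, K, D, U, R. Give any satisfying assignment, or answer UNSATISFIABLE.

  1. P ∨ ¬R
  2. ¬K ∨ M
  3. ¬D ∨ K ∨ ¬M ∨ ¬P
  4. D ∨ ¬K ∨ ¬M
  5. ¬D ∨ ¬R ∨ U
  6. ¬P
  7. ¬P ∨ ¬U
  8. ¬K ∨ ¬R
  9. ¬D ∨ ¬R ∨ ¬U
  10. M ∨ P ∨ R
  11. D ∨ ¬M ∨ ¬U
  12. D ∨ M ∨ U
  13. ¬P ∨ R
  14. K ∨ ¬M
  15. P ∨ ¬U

M=T, P=F, K=T, D=T, U=F, R=F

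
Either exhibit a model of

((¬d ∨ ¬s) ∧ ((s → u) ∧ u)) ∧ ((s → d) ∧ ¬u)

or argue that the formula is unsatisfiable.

Case u = True: the conjunct ¬u is False.
Case u = False: the conjunct u is False.
Both cases fail — unsatisfiable.

Unsatisfiable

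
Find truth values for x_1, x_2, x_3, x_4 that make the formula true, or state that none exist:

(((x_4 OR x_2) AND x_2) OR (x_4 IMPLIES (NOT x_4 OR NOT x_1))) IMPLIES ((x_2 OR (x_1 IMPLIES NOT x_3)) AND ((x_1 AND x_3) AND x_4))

x_1 = True; x_2 = True; x_3 = True; x_4 = True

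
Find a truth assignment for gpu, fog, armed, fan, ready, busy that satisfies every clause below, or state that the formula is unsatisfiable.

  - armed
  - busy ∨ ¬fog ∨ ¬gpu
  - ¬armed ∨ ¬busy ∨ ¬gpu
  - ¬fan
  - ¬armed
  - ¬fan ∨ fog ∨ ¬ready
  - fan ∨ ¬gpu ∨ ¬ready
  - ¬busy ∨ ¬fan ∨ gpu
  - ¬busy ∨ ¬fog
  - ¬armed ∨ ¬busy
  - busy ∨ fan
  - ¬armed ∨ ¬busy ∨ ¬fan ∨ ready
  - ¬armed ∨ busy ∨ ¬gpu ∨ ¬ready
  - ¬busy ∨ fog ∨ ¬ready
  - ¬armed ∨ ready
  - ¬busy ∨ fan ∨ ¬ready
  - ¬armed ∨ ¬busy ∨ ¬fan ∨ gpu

The formula is unsatisfiable.

Case armed = True:
  Clause (¬armed) is falsified — contradiction.
Case armed = False:
  Clause (armed) is falsified — contradiction.
Both cases fail, so the formula is unsatisfiable.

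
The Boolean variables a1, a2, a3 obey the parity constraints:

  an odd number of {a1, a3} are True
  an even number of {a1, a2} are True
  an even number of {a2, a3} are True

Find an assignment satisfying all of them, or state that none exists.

Unsatisfiable

Adding constraints 1, 2, 3 mod 2: every variable appears an even number of times on the left, so the left side is 0.
But the right sides sum to 1 (mod 2). 0 ≠ 1 — the system is inconsistent.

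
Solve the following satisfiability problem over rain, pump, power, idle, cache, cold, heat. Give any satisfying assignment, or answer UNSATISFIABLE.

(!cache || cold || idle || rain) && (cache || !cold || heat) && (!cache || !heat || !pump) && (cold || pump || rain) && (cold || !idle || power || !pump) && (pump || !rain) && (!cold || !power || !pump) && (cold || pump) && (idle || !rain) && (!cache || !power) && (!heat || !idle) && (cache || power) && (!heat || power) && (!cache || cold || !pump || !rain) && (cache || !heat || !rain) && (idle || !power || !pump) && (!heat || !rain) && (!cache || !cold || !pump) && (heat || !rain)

Try rain = True:
  (pump || !rain) forces pump = True.
  (idle || !rain) forces idle = True.
  (!heat || !idle) forces heat = False.
  clause (heat || !rain) is falsified — backtrack.
So rain = False.
Set pump = True.
Try power = False:
  (cache || power) forces cache = True.
  (!cache || !heat || !pump) forces heat = False.
  (!cache || !cold || !pump) forces cold = False.
  (!cache || cold || idle || rain) forces idle = True.
  clause (cold || !idle || power || !pump) is falsified — backtrack.
So power = True.
  then (!cold || !power || !pump) forces cold = False.
  then (!cache || !power) forces cache = False.
  then (idle || !power || !pump) forces idle = True.
  then (!heat || !idle) forces heat = False.
All clauses satisfied.

rain = False; pump = True; power = True; idle = True; cache = False; cold = False; heat = False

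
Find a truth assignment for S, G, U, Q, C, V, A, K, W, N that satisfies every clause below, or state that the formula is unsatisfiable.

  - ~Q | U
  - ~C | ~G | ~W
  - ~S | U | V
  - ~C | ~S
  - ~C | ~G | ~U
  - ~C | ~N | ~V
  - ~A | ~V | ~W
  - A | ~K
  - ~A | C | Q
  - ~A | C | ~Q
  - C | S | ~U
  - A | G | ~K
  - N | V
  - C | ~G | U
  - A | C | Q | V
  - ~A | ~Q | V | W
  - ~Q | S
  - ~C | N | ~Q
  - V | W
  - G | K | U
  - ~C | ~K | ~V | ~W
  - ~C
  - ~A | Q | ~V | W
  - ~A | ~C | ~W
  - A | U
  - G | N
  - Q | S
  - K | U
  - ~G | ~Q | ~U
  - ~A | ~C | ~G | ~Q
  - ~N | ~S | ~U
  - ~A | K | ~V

S: True, G: True, U: True, Q: False, C: False, V: True, A: False, K: False, W: False, N: False

Unit clause (~C) forces C = False.
Try S = False:
  (C | S | ~U) forces U = False.
  (~Q | U) forces Q = False.
  clause (Q | S) is falsified — backtrack.
So S = True.
Set G = True.
  then (C | ~G | U) forces U = True.
  then (~G | ~Q | ~U) forces Q = False.
  then (~N | ~S | ~U) forces N = False.
  then (~A | C | Q) forces A = False.
  then (N | V) forces V = True.
  then (A | ~K) forces K = False.
Set W = False.
All clauses satisfied.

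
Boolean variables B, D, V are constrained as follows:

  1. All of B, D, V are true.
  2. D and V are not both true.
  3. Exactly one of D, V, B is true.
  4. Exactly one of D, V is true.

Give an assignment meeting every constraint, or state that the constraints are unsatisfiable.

Case B = True:
  (1) forces D = True.
  Constraint (3) is violated (D=T, B=T) — contradiction.
Case B = False:
  Constraint (1) is violated (B=F) — contradiction.
Both cases fail — unsatisfiable.

No satisfying assignment exists.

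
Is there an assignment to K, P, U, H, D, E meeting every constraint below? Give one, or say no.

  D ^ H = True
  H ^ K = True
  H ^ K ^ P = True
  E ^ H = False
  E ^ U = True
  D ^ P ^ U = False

K = False; P = False; U = False; H = True; D = False; E = True

D ^ H = F ^ T = True ✓
H ^ K = T ^ F = True ✓
H ^ K ^ P = T ^ F ^ F = True ✓
E ^ H = T ^ T = False ✓
E ^ U = T ^ F = True ✓
D ^ P ^ U = F ^ F ^ F = False ✓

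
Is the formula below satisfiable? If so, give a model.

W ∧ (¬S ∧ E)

S = False, W = True, E = True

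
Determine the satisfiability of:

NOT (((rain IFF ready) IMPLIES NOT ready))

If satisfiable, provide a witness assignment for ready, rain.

ready = True; rain = True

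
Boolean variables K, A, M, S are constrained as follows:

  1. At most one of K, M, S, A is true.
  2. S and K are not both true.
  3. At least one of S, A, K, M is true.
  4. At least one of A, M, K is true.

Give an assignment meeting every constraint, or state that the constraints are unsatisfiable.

K = False, A = False, M = True, S = False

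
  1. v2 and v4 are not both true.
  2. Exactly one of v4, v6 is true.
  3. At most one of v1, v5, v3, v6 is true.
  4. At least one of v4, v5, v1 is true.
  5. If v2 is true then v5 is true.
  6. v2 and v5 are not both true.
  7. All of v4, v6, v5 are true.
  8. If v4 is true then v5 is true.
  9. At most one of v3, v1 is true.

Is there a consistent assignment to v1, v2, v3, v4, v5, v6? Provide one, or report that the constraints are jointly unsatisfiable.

Case v6 = True:
  (2) with v6=T forces v4 = False.
  Constraint (7) is violated (v4=F) — contradiction.
Case v6 = False:
  Constraint (7) is violated (v6=F) — contradiction.
Both cases fail — unsatisfiable.

Unsatisfiable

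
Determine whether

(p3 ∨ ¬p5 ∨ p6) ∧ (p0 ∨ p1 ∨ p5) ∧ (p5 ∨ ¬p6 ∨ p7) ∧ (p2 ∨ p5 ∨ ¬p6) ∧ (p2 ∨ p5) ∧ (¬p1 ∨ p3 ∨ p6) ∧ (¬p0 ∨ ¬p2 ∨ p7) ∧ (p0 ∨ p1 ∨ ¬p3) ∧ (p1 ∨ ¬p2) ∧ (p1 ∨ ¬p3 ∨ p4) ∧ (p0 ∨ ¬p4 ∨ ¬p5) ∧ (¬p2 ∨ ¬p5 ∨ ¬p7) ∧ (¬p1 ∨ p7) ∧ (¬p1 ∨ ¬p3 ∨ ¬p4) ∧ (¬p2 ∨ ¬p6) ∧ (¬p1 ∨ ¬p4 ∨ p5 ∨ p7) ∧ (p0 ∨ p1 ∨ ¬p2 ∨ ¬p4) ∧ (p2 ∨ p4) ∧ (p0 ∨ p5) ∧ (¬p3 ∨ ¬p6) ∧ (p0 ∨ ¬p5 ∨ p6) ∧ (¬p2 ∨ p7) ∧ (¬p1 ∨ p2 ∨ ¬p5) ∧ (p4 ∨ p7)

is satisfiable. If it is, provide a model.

Set p0 = True.
Set p1 = False.
  then (p1 ∨ ¬p2) forces p2 = False.
  then (p2 ∨ p4) forces p4 = True.
  then (p2 ∨ p5) forces p5 = True.
Set p3 = True.
  then (¬p3 ∨ ¬p6) forces p6 = False.
Set p7 = True.
All clauses satisfied.

p0 = True, p1 = False, p2 = False, p3 = True, p4 = True, p5 = True, p6 = False, p7 = True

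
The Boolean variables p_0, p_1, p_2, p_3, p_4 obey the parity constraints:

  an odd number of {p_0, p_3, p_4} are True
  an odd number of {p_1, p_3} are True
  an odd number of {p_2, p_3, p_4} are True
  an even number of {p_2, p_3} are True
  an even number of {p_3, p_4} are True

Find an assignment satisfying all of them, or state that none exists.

p_0 = True, p_1 = False, p_2 = True, p_3 = True, p_4 = True

{p_0, p_3, p_4}: 3 true → odd ✓
{p_1, p_3}: 1 true → odd ✓
{p_2, p_3, p_4}: 3 true → odd ✓
{p_2, p_3}: 2 true → even ✓
{p_3, p_4}: 2 true → even ✓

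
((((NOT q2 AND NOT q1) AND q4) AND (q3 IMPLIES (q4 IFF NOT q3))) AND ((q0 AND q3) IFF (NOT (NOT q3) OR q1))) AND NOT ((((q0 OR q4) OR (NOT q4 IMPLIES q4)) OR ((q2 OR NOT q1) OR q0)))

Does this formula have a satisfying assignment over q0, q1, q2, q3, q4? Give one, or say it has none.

No satisfying assignment exists.

Case q1 = True: the conjunct NOT q1 is False.
Case q1 = False: the conjunct NOT ((((q0 OR q4) OR (NOT q4 IMPLIES q4)) OR ((q2 OR NOT q1) OR q0))) becomes NOT ((((q0 OR q4) OR (NOT q4 IMPLIES q4)) OR True)) = False.
Both cases fail — unsatisfiable.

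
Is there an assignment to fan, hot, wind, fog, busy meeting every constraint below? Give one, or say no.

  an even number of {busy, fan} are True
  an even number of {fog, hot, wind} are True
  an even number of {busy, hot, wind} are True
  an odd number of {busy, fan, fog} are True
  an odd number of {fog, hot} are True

fan=T, hot=F, wind=T, fog=T, busy=T

{busy, fan}: 2 true → even ✓
{fog, hot, wind}: 2 true → even ✓
{busy, hot, wind}: 2 true → even ✓
{busy, fan, fog}: 3 true → odd ✓
{fog, hot}: 1 true → odd ✓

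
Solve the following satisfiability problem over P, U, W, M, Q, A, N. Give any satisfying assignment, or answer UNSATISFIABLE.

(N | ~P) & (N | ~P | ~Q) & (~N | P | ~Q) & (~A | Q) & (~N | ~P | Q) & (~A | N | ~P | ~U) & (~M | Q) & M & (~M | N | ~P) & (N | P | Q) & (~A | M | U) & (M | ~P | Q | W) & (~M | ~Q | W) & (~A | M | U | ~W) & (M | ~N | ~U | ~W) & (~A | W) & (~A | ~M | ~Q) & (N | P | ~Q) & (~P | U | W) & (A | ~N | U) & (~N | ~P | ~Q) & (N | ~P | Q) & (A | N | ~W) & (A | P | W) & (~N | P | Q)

No satisfying assignment exists.

Case P = True:
  (N | ~P) forces N = True.
  (~N | ~P | Q) forces Q = True.
  Clause (~N | ~P | ~Q) is falsified — contradiction.
Case P = False:
  (M) forces M = True.
  (~M | Q) forces Q = True.
  (~N | P | ~Q) forces N = False.
  Clause (N | P | ~Q) is falsified — contradiction.
Both cases fail, so the formula is unsatisfiable.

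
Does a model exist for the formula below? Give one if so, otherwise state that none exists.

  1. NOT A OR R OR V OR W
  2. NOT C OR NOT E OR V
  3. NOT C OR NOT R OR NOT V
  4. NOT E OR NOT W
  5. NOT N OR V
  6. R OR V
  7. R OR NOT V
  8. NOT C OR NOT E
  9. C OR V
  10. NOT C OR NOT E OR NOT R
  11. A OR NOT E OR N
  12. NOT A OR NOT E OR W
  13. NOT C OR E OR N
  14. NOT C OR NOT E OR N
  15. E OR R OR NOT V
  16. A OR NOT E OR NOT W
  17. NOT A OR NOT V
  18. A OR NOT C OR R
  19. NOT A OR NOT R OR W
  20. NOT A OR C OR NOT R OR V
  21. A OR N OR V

V = True, A = False, N = False, E = False, R = True, W = False, C = False

Try V = False:
  (NOT N OR V) forces N = False.
  (R OR V) forces R = True.
  (C OR V) forces C = True.
  (NOT C OR NOT E OR V) forces E = False.
  clause (NOT C OR E OR N) is falsified — backtrack.
So V = True.
  then (R OR NOT V) forces R = True.
  then (NOT A OR NOT V) forces A = False.
  then (NOT C OR NOT R OR NOT V) forces C = False.
Set N = False.
  then (A OR NOT E OR N) forces E = False.
Set W = False.
All clauses satisfied.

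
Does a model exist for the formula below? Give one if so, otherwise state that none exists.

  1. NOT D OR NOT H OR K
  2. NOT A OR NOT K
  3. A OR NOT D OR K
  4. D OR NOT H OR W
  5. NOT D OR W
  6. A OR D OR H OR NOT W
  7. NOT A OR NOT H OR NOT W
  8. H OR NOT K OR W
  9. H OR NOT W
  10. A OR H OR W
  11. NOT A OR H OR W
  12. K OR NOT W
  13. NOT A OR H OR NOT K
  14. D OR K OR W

Try W = False:
  (NOT D OR W) forces D = False.
  (D OR NOT H OR W) forces H = False.
  (H OR NOT K OR W) forces K = False.
  clause (D OR K OR W) is falsified — backtrack.
So W = True.
  then (H OR NOT W) forces H = True.
  then (K OR NOT W) forces K = True.
  then (NOT A OR NOT K) forces A = False.
Set D = False.
All clauses satisfied.

W = True; A = False; H = True; K = True; D = False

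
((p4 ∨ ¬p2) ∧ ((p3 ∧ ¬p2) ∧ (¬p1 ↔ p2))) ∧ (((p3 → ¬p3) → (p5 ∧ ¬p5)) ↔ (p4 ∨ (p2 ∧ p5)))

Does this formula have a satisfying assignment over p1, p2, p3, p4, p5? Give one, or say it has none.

p1=T, p2=F, p3=T, p4=T, p5=T

  (p4 ∨ ¬p2) ∧ ((p3 ∧ ¬p2) ∧ (¬p1 ↔ p2)) = True
    p4 ∨ ¬p2 = True
      ¬p2 = True
    (p3 ∧ ¬p2) ∧ (¬p1 ↔ p2) = True
      p3 ∧ ¬p2 = True
        ¬p2 = True
      ¬p1 ↔ p2 = True
        ¬p1 = False
  ((p3 → ¬p3) → (p5 ∧ ¬p5)) ↔ (p4 ∨ (p2 ∧ p5)) = True
    (p3 → ¬p3) → (p5 ∧ ¬p5) = True
      p3 → ¬p3 = False
        ¬p3 = False
      p5 ∧ ¬p5 = False
        ¬p5 = False
    p4 ∨ (p2 ∧ p5) = True
      p2 ∧ p5 = False
Both conjuncts True, so the formula holds.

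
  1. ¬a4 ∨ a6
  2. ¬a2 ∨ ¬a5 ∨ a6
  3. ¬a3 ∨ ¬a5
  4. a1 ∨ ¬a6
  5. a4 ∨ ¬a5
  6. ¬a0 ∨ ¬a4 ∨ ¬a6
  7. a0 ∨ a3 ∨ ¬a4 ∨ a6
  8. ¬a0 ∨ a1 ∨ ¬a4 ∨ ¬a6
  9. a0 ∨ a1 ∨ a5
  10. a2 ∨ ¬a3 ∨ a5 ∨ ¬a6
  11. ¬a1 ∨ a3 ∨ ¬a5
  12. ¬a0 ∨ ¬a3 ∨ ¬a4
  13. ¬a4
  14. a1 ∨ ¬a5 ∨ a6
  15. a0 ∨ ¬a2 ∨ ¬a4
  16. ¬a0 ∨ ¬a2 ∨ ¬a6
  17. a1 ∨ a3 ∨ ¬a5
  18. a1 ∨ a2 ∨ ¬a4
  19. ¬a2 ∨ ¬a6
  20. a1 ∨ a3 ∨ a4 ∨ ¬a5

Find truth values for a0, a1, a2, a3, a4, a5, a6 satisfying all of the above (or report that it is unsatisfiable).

a0 = False, a1 = True, a2 = False, a3 = False, a4 = False, a5 = False, a6 = False

Unit clause (¬a4) forces a4 = False.
In (a4 ∨ ¬a5) only ¬a5 is left, so a5 = False.
Set a0 = False.
  then (a0 ∨ a1 ∨ a5) forces a1 = True.
Set a2 = False.
Set a3 = False.
Set a6 = False.
All clauses satisfied.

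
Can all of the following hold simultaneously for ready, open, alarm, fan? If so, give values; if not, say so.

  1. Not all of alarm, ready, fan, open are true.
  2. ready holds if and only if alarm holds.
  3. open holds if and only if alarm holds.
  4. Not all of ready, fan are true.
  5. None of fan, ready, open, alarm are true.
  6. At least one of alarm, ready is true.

The formula is unsatisfiable.

Case ready = True:
  Constraint (5) is violated (ready=T) — contradiction.
Case ready = False:
  (2) with ready=F forces alarm = False.
  Constraint (6) is violated (alarm=F, ready=F) — contradiction.
Both cases fail — unsatisfiable.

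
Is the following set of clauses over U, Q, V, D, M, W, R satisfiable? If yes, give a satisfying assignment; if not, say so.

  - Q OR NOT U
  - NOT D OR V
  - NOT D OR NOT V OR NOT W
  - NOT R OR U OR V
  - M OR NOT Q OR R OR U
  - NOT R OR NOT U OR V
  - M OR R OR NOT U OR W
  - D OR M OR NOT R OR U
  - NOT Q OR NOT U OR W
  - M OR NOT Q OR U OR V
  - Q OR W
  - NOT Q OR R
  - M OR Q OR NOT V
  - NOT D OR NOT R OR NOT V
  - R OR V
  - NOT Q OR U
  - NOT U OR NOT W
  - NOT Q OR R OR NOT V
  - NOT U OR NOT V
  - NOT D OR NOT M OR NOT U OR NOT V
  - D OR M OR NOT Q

U=F, Q=F, V=T, D=F, M=T, W=T, R=T

Set U = False.
  then (NOT Q OR U) forces Q = False.
  then (Q OR W) forces W = True.
Set V = True.
  then (NOT D OR NOT V OR NOT W) forces D = False.
  then (M OR Q OR NOT V) forces M = True.
Set R = True.
All clauses satisfied.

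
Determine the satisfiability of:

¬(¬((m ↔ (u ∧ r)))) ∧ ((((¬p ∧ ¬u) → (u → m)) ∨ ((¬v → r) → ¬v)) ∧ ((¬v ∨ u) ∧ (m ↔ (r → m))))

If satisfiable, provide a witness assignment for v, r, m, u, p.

v=F, r=T, m=F, u=F, p=T

  ¬(¬((m ↔ (u ∧ r)))) = True
    ¬((m ↔ (u ∧ r))) = False
      m ↔ (u ∧ r) = True
        u ∧ r = False
  (((¬p ∧ ¬u) → (u → m)) ∨ ((¬v → r) → ¬v)) ∧ ((¬v ∨ u) ∧ (m ↔ (r → m))) = True
    ((¬p ∧ ¬u) → (u → m)) ∨ ((¬v → r) → ¬v) = True
      (¬p ∧ ¬u) → (u → m) = True
        ¬p ∧ ¬u = False
          ¬p = False
          ¬u = True
        u → m = True
      (¬v → r) → ¬v = True
        ¬v → r = True
          ¬v = True
        ¬v = True
    (¬v ∨ u) ∧ (m ↔ (r → m)) = True
      ¬v ∨ u = True
        ¬v = True
      m ↔ (r → m) = True
        r → m = False
Both conjuncts True, so the formula holds.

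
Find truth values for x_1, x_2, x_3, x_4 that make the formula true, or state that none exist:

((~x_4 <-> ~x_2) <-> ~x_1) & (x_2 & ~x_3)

x_1=F, x_2=T, x_3=F, x_4=T

  (~x_4 <-> ~x_2) <-> ~x_1 = True
    ~x_4 <-> ~x_2 = True
      ~x_4 = False
      ~x_2 = False
    ~x_1 = True
  x_2 & ~x_3 = True
    ~x_3 = True
Both conjuncts True, so the formula holds.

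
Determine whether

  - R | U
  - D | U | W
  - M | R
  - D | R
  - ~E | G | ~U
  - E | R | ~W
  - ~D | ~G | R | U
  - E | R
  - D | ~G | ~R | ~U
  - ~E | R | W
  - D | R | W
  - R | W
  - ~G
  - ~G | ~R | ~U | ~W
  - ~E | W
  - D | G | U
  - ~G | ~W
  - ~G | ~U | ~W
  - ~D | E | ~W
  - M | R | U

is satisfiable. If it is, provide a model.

Unit clause (~G) forces G = False.
Set U = True.
  then (~E | G | ~U) forces E = False.
  then (E | R) forces R = True.
Set W = False.
Set D = False.
Set M = True.
All clauses satisfied.

U = True, W = False, E = False, R = True, G = False, D = False, M = True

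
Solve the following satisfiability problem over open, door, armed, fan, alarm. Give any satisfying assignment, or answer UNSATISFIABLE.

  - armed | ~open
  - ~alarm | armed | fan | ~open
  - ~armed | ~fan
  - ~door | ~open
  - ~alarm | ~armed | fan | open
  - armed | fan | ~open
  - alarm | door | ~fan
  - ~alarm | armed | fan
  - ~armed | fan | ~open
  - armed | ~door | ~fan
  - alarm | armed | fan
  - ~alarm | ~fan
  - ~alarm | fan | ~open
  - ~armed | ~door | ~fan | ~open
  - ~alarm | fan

Try open = True:
  (armed | ~open) forces armed = True.
  (~armed | ~fan) forces fan = False.
  clause (~armed | fan | ~open) is falsified — backtrack.
So open = False.
Set door = True.
Set armed = True.
  then (~armed | ~fan) forces fan = False.
  then (~alarm | ~armed | fan | open) forces alarm = False.
All clauses satisfied.

open = False; door = True; armed = True; fan = False; alarm = False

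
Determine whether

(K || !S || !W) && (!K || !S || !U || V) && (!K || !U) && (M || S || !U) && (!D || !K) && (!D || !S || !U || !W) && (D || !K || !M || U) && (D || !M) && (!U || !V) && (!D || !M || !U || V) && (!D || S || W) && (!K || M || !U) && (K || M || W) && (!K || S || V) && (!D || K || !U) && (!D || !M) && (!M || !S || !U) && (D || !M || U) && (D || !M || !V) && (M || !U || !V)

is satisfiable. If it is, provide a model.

V: False, S: True, D: False, W: True, K: True, U: False, M: False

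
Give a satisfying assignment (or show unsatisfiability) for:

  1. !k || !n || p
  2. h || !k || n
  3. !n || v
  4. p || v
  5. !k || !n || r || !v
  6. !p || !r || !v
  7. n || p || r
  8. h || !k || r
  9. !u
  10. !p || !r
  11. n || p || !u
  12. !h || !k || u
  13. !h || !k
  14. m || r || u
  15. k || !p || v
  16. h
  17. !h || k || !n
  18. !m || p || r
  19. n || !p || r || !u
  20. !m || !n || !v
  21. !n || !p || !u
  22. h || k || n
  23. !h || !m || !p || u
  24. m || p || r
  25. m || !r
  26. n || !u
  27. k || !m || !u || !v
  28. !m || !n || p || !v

Unit clause (!u) forces u = False.
Unit clause (h) forces h = True.
In (!h || !k || u) only !k is left, so k = False.
In (!h || k || !n) only !n is left, so n = False.
Try r = False:
  (n || p || r) forces p = True.
  (m || r || u) forces m = True.
  clause (!h || !m || !p || u) is falsified — backtrack.
So r = True.
  then (!p || !r) forces p = False.
  then (m || !r) forces m = True.
  then (p || v) forces v = True.
All clauses satisfied.

r = True; h = True; n = False; m = True; v = True; p = False; u = False; k = False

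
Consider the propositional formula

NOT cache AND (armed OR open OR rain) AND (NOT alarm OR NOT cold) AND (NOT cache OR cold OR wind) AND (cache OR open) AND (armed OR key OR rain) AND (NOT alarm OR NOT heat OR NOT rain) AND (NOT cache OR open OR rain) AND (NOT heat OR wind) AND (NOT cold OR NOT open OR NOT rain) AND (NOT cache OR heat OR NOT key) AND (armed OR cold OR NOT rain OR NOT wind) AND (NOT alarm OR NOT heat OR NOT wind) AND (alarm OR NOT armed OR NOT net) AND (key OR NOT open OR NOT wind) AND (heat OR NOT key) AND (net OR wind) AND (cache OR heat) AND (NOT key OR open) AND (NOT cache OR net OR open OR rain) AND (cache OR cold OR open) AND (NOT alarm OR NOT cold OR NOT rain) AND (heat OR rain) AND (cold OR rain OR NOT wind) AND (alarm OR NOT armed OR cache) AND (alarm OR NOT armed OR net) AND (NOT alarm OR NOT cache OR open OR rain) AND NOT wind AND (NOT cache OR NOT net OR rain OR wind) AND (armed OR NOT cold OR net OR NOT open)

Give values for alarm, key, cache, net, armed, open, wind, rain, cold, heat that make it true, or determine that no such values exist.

Case cache = True:
  Clause (NOT cache) is falsified — contradiction.
Case cache = False:
  (cache OR open) forces open = True.
  (cache OR heat) forces heat = True.
  (NOT heat OR wind) forces wind = True.
  Clause (NOT wind) is falsified — contradiction.
Both cases fail, so the formula is unsatisfiable.

The formula is unsatisfiable.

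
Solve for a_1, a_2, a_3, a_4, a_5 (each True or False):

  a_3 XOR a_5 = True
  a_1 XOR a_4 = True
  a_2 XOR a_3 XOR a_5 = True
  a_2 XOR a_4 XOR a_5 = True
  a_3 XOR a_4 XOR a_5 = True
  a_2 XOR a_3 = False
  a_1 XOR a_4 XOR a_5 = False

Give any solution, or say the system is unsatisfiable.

a_1 = True; a_2 = False; a_3 = False; a_4 = False; a_5 = True

a_3 XOR a_5 = F XOR T = True ✓
a_1 XOR a_4 = T XOR F = True ✓
a_2 XOR a_3 XOR a_5 = F XOR F XOR T = True ✓
a_2 XOR a_4 XOR a_5 = F XOR F XOR T = True ✓
a_3 XOR a_4 XOR a_5 = F XOR F XOR T = True ✓
a_2 XOR a_3 = F XOR F = False ✓
a_1 XOR a_4 XOR a_5 = T XOR F XOR T = False ✓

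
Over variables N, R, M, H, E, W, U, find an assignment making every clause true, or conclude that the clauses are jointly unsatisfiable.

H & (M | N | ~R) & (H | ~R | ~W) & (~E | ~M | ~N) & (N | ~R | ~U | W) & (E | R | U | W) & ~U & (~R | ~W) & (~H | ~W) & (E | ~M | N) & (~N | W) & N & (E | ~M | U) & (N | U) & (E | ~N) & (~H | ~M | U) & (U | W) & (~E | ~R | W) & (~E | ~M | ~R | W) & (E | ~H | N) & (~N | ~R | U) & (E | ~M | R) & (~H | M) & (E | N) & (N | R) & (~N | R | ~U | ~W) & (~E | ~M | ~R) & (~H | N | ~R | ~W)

Case H = True:
  (~U) forces U = False.
  (~H | ~W) forces W = False.
  Clause (U | W) is falsified — contradiction.
Case H = False:
  Clause (H) is falsified — contradiction.
Both cases fail, so the formula is unsatisfiable.

The formula is unsatisfiable.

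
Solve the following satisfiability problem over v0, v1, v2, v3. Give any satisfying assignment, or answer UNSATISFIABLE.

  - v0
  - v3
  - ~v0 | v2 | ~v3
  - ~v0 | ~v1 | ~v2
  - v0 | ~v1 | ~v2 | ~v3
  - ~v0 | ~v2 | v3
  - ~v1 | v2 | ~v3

v0: True, v1: False, v2: True, v3: True

Unit clause (v0) forces v0 = True.
Unit clause (v3) forces v3 = True.
In (~v0 | v2 | ~v3) only v2 is left, so v2 = True.
In (~v0 | ~v1 | ~v2) only ~v1 is left, so v1 = False.
Check each clause:
  (v0): v0 holds.
  (v3): v3 holds.
  (~v0 | v2 | ~v3): v2 holds.
  (~v0 | ~v1 | ~v2): ~v1 holds.
  (v0 | ~v1 | ~v2 | ~v3): v0 holds.
  (~v0 | ~v2 | v3): v3 holds.
  (~v1 | v2 | ~v3): ~v1 holds.
All clauses satisfied.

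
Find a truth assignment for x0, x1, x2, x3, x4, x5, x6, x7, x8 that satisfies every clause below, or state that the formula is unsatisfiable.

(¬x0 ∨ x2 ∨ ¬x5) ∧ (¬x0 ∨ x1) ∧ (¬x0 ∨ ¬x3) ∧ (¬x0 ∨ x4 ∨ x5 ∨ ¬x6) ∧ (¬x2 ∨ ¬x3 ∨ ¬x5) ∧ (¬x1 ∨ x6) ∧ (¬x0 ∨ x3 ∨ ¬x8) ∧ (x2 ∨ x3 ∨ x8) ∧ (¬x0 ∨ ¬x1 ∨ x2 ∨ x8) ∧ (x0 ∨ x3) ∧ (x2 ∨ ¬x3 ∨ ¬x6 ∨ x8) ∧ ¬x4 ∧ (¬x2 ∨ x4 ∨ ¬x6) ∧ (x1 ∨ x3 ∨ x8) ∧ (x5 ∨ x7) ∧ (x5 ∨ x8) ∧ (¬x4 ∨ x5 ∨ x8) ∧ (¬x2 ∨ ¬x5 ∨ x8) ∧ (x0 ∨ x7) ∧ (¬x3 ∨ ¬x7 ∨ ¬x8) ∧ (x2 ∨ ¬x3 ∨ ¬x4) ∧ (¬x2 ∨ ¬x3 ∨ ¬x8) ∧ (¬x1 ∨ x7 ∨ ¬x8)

x0 = False, x1 = False, x2 = False, x3 = True, x4 = False, x5 = True, x6 = False, x7 = True, x8 = False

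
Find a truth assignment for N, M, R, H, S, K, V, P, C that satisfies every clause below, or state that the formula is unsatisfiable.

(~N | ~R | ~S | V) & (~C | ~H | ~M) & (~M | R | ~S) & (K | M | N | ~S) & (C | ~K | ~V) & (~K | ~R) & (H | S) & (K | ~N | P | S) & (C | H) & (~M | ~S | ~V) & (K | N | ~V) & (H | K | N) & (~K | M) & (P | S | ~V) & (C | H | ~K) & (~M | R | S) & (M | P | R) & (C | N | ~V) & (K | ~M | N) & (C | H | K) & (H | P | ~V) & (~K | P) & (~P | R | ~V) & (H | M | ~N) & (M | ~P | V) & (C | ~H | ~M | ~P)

Set N = True.
Set M = False.
  then (~K | M) forces K = False.
  then (H | M | ~N) forces H = True.
Try R = False:
  (M | P | R) forces P = True.
  (~P | R | ~V) forces V = False.
  clause (M | ~P | V) is falsified — backtrack.
So R = True.
Set S = True.
  then (~N | ~R | ~S | V) forces V = True.
Set P = False.
Set C = True.
All clauses satisfied.

N: True, M: False, R: True, H: True, S: True, K: False, V: True, P: False, C: True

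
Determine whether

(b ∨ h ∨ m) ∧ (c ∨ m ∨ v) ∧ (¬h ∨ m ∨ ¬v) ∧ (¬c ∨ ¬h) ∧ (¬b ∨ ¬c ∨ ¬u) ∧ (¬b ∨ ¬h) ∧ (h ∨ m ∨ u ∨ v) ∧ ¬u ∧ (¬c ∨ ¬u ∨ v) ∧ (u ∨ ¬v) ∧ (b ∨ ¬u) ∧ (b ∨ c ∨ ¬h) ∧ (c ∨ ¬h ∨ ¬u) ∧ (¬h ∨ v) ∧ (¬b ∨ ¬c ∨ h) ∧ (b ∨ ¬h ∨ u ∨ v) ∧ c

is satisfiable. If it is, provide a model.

Unit clause (¬u) forces u = False.
In (u ∨ ¬v) only ¬v is left, so v = False.
In (¬h ∨ v) only ¬h is left, so h = False.
Unit clause (c) forces c = True.
In (h ∨ m ∨ u ∨ v) only m is left, so m = True.
In (¬b ∨ ¬c ∨ h) only ¬b is left, so b = False.
All clauses satisfied.

m=T, u=F, v=F, b=F, c=T, h=F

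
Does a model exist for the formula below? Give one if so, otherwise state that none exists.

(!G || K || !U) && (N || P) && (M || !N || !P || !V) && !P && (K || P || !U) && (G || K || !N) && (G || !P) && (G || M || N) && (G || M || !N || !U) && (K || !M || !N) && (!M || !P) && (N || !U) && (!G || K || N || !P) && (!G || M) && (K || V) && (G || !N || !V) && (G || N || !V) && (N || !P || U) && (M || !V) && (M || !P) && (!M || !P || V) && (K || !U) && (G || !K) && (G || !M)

Unit clause (!P) forces P = False.
In (N || P) only N is left, so N = True.
Set M = True.
  then (K || !M || !N) forces K = True.
  then (G || !K) forces G = True.
Set U = False.
Set V = True.
All clauses satisfied.

M = True, P = False, K = True, U = False, N = True, V = True, G = True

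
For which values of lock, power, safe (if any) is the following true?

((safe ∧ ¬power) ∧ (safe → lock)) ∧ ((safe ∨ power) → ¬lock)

No satisfying assignment exists.

Case safe = True: the formula simplifies to (¬power ∧ lock) ∧ ¬lock.
  lock = True: the conjunct ¬lock is False.
  lock = False: the conjunct lock is False.
Case safe = False: the conjunct safe is False.
Both cases fail — unsatisfiable.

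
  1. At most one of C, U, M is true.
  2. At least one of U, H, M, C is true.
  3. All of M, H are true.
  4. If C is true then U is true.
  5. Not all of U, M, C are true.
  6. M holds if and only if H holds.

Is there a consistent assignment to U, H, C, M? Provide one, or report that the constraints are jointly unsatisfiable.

U = False, H = True, C = False, M = True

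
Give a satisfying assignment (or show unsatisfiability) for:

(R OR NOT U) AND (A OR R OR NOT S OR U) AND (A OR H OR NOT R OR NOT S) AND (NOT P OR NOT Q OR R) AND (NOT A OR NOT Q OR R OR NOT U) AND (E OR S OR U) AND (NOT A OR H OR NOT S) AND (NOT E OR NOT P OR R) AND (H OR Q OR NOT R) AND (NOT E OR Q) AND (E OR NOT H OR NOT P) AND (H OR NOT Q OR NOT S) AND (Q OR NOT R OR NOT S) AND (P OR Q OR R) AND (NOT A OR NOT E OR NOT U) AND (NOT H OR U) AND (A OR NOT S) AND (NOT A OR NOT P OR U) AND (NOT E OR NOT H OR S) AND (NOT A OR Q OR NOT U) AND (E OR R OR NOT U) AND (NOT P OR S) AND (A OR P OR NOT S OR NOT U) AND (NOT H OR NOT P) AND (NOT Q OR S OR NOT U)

Set Q = True.
Try P = True:
  (NOT P OR NOT Q OR R) forces R = True.
  (NOT P OR S) forces S = True.
  (H OR NOT Q OR NOT S) forces H = True.
  clause (NOT H OR NOT P) is falsified — backtrack.
So P = False.
Set R = False.
  then (R OR NOT U) forces U = False.
  then (NOT H OR U) forces H = False.
  then (H OR NOT Q OR NOT S) forces S = False.
  then (E OR S OR U) forces E = True.
Set A = True.
All clauses satisfied.

Q: True, P: False, R: False, H: False, A: True, U: False, E: True, S: False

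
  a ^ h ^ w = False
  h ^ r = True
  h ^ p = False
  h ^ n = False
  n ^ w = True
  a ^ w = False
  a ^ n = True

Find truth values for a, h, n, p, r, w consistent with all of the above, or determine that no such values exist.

a = True; h = False; n = False; p = False; r = True; w = True

a ^ h ^ w = T ^ F ^ T = False ✓
h ^ r = F ^ T = True ✓
h ^ p = F ^ F = False ✓
h ^ n = F ^ F = False ✓
n ^ w = F ^ T = True ✓
a ^ w = T ^ T = False ✓
a ^ n = T ^ F = True ✓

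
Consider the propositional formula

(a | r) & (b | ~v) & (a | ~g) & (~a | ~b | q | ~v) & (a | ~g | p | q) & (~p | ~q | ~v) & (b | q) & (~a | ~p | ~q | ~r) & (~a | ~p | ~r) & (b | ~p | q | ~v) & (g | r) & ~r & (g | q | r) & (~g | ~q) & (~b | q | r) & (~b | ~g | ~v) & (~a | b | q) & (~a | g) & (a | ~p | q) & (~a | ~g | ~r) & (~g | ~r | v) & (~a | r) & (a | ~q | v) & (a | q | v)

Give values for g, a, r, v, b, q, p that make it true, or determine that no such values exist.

UNSATISFIABLE

Case r = True:
  Clause (~r) is falsified — contradiction.
Case r = False:
  (a | r) forces a = True.
  Clause (~a | r) is falsified — contradiction.
Both cases fail, so the formula is unsatisfiable.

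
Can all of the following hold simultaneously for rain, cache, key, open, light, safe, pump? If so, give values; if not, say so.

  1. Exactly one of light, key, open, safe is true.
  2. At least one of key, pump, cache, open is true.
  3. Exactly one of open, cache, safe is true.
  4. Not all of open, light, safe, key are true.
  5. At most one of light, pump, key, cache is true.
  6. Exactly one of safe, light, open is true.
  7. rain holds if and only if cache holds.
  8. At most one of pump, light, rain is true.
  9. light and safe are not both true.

rain: False, cache: False, key: False, open: False, light: False, safe: True, pump: True

  (1) {light, key, open, safe}: 1 true — exactly one ✓
  (2) {key, pump, cache, open}: 1 true — at least one ✓
  (3) {open, cache, safe}: 1 true — exactly one ✓
  (4) {open, light, safe, key}: 1/4 true — not all ✓
  (5) {light, pump, key, cache}: 1 true — at most one ✓
  (6) {safe, light, open}: 1 true — exactly one ✓
  (7) rain=F, cache=F — same ✓
  (8) {pump, light, rain}: 1 true — at most one ✓
  (9) light=F, safe=T — not both ✓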